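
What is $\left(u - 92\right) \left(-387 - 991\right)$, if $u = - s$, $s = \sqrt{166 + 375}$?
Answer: $126776 + 1378 \sqrt{541} \approx 1.5883 \cdot 10^{5}$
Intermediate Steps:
$s = \sqrt{541} \approx 23.259$
$u = - \sqrt{541} \approx -23.259$
$\left(u - 92\right) \left(-387 - 991\right) = \left(- \sqrt{541} - 92\right) \left(-387 - 991\right) = \left(-92 - \sqrt{541}\right) \left(-1378\right) = 126776 + 1378 \sqrt{541}$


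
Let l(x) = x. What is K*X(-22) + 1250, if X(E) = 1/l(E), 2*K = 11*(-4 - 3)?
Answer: 5007/4 ≈ 1251.8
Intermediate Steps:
K = -77/2 (K = (11*(-4 - 3))/2 = (11*(-7))/2 = (½)*(-77) = -77/2 ≈ -38.500)
X(E) = 1/E
K*X(-22) + 1250 = -77/2/(-22) + 1250 = -77/2*(-1/22) + 1250 = 7/4 + 1250 = 5007/4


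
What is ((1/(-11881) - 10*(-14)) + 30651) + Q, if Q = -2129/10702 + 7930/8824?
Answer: 8636884517411661/280493919172 ≈ 30792.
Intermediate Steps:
Q = 16520141/23608612 (Q = -2129*1/10702 + 7930*(1/8824) = -2129/10702 + 3965/4412 = 16520141/23608612 ≈ 0.69975)
((1/(-11881) - 10*(-14)) + 30651) + Q = ((1/(-11881) - 10*(-14)) + 30651) + 16520141/23608612 = ((-1/11881 + 140) + 30651) + 16520141/23608612 = (1663339/11881 + 30651) + 16520141/23608612 = 365827870/11881 + 16520141/23608612 = 8636884517411661/280493919172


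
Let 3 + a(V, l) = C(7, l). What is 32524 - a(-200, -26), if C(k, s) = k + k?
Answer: 32513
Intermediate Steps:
C(k, s) = 2*k
a(V, l) = 11 (a(V, l) = -3 + 2*7 = -3 + 14 = 11)
32524 - a(-200, -26) = 32524 - 1*11 = 32524 - 11 = 32513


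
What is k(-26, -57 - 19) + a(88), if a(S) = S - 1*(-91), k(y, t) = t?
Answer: 103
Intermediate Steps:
a(S) = 91 + S (a(S) = S + 91 = 91 + S)
k(-26, -57 - 19) + a(88) = (-57 - 19) + (91 + 88) = -76 + 179 = 103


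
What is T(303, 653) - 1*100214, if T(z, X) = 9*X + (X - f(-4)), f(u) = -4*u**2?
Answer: -93620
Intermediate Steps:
T(z, X) = 64 + 10*X (T(z, X) = 9*X + (X - (-4)*(-4)**2) = 9*X + (X - (-4)*16) = 9*X + (X - 1*(-64)) = 9*X + (X + 64) = 9*X + (64 + X) = 64 + 10*X)
T(303, 653) - 1*100214 = (64 + 10*653) - 1*100214 = (64 + 6530) - 100214 = 6594 - 100214 = -93620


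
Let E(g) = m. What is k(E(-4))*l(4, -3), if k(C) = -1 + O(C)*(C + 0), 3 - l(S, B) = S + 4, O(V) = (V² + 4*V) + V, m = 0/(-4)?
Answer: 5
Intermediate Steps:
m = 0 (m = 0*(-¼) = 0)
E(g) = 0
O(V) = V² + 5*V
l(S, B) = -1 - S (l(S, B) = 3 - (S + 4) = 3 - (4 + S) = 3 + (-4 - S) = -1 - S)
k(C) = -1 + C²*(5 + C) (k(C) = -1 + (C*(5 + C))*(C + 0) = -1 + (C*(5 + C))*C = -1 + C²*(5 + C))
k(E(-4))*l(4, -3) = (-1 + 0²*(5 + 0))*(-1 - 1*4) = (-1 + 0*5)*(-1 - 4) = (-1 + 0)*(-5) = -1*(-5) = 5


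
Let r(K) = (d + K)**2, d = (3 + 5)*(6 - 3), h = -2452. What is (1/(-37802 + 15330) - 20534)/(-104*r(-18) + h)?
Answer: 461440049/139236512 ≈ 3.3141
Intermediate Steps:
d = 24 (d = 8*3 = 24)
r(K) = (24 + K)**2
(1/(-37802 + 15330) - 20534)/(-104*r(-18) + h) = (1/(-37802 + 15330) - 20534)/(-104*(24 - 18)**2 - 2452) = (1/(-22472) - 20534)/(-104*6**2 - 2452) = (-1/22472 - 20534)/(-104*36 - 2452) = -461440049/(22472*(-3744 - 2452)) = -461440049/22472/(-6196) = -461440049/22472*(-1/6196) = 461440049/139236512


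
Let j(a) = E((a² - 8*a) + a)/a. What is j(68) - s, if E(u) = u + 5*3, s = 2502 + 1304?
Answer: -254645/68 ≈ -3744.8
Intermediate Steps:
s = 3806
E(u) = 15 + u (E(u) = u + 15 = 15 + u)
j(a) = (15 + a² - 7*a)/a (j(a) = (15 + ((a² - 8*a) + a))/a = (15 + (a² - 7*a))/a = (15 + a² - 7*a)/a)
j(68) - s = (-7 + 68 + 15/68) - 1*3806 = (-7 + 68 + 15*(1/68)) - 3806 = (-7 + 68 + 15/68) - 3806 = 4163/68 - 3806 = -254645/68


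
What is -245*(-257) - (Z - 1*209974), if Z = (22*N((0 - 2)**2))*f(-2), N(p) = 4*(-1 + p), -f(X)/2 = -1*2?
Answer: 271883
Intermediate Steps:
f(X) = 4 (f(X) = -(-2)*2 = -2*(-2) = 4)
N(p) = -4 + 4*p
Z = 1056 (Z = (22*(-4 + 4*(0 - 2)**2))*4 = (22*(-4 + 4*(-2)**2))*4 = (22*(-4 + 4*4))*4 = (22*(-4 + 16))*4 = (22*12)*4 = 264*4 = 1056)
-245*(-257) - (Z - 1*209974) = -245*(-257) - (1056 - 1*209974) = 62965 - (1056 - 209974) = 62965 - 1*(-208918) = 62965 + 208918 = 271883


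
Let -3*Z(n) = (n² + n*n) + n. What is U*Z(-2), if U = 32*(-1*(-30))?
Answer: -1920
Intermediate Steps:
Z(n) = -2*n²/3 - n/3 (Z(n) = -((n² + n*n) + n)/3 = -((n² + n²) + n)/3 = -(2*n² + n)/3 = -(n + 2*n²)/3 = -2*n²/3 - n/3)
U = 960 (U = 32*30 = 960)
U*Z(-2) = 960*(-⅓*(-2)*(1 + 2*(-2))) = 960*(-⅓*(-2)*(1 - 4)) = 960*(-⅓*(-2)*(-3)) = 960*(-2) = -1920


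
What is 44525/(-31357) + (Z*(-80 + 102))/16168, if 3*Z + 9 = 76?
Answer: -1056710191/760469964 ≈ -1.3895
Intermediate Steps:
Z = 67/3 (Z = -3 + (⅓)*76 = -3 + 76/3 = 67/3 ≈ 22.333)
44525/(-31357) + (Z*(-80 + 102))/16168 = 44525/(-31357) + (67*(-80 + 102)/3)/16168 = 44525*(-1/31357) + ((67/3)*22)*(1/16168) = -44525/31357 + (1474/3)*(1/16168) = -44525/31357 + 737/24252 = -1056710191/760469964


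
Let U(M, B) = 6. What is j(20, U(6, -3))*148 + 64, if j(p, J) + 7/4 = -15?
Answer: -2415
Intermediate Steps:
j(p, J) = -67/4 (j(p, J) = -7/4 - 15 = -67/4)
j(20, U(6, -3))*148 + 64 = -67/4*148 + 64 = -2479 + 64 = -2415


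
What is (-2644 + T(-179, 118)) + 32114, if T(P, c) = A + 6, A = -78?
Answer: 29398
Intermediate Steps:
T(P, c) = -72 (T(P, c) = -78 + 6 = -72)
(-2644 + T(-179, 118)) + 32114 = (-2644 - 72) + 32114 = -2716 + 32114 = 29398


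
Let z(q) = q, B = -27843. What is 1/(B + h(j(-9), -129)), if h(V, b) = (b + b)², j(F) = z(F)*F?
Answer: 1/38721 ≈ 2.5826e-5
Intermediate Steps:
j(F) = F² (j(F) = F*F = F²)
h(V, b) = 4*b² (h(V, b) = (2*b)² = 4*b²)
1/(B + h(j(-9), -129)) = 1/(-27843 + 4*(-129)²) = 1/(-27843 + 4*16641) = 1/(-27843 + 66564) = 1/38721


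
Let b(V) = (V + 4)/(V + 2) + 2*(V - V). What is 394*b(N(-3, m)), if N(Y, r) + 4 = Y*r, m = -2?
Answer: 591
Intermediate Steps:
N(Y, r) = -4 + Y*r
b(V) = (4 + V)/(2 + V) (b(V) = (4 + V)/(2 + V) + 2*0 = (4 + V)/(2 + V) + 0 = (4 + V)/(2 + V))
394*b(N(-3, m)) = 394*((4 + (-4 - 3*(-2)))/(2 + (-4 - 3*(-2)))) = 394*((4 + (-4 + 6))/(2 + (-4 + 6))) = 394*((4 + 2)/(2 + 2)) = 394*(6/4) = 394*((¼)*6) = 394*(3/2) = 591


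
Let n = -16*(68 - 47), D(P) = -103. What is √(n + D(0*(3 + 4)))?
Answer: I*√439 ≈ 20.952*I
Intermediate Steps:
n = -336 (n = -16*21 = -336)
√(n + D(0*(3 + 4))) = √(-336 - 103) = √(-439) = I*√439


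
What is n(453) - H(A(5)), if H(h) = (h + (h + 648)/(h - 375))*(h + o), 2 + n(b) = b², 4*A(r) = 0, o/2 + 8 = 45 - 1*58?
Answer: 25641803/125 ≈ 2.0513e+5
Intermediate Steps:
o = -42 (o = -16 + 2*(45 - 1*58) = -16 + 2*(45 - 58) = -16 + 2*(-13) = -16 - 26 = -42)
A(r) = 0 (A(r) = (¼)*0 = 0)
n(b) = -2 + b²
H(h) = (-42 + h)*(h + (648 + h)/(-375 + h)) (H(h) = (h + (h + 648)/(h - 375))*(h - 42) = (h + (648 + h)/(-375 + h))*(-42 + h) = (-42 + h)*(h + (648 + h)/(-375 + h)))
n(453) - H(A(5)) = (-2 + 453²) - (-27216 + 0³ - 416*0² + 16356*0)/(-375 + 0) = (-2 + 205209) - (-27216 + 0 - 416*0 + 0)/(-375) = 205207 - (-1)*(-27216 + 0 + 0 + 0)/375 = 205207 - (-1)*(-27216)/375 = 205207 - 1*9072/125 = 205207 - 9072/125 = 25641803/125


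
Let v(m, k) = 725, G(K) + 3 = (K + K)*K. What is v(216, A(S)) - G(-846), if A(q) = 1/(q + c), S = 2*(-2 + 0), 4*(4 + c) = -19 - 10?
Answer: -1430704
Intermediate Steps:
c = -45/4 (c = -4 + (-19 - 10)/4 = -4 + (¼)*(-29) = -4 - 29/4 = -45/4 ≈ -11.250)
S = -4 (S = 2*(-2) = -4)
G(K) = -3 + 2*K² (G(K) = -3 + (K + K)*K = -3 + (2*K)*K = -3 + 2*K²)
A(q) = 1/(-45/4 + q) (A(q) = 1/(q - 45/4) = 1/(-45/4 + q))
v(216, A(S)) - G(-846) = 725 - (-3 + 2*(-846)²) = 725 - (-3 + 2*715716) = 725 - (-3 + 1431432) = 725 - 1*1431429 = 725 - 1431429 = -1430704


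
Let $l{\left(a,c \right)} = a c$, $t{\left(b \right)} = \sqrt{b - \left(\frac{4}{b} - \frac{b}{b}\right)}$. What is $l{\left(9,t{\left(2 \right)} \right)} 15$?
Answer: $135$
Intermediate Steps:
$t{\left(b \right)} = \sqrt{1 + b - \frac{4}{b}}$ ($t{\left(b \right)} = \sqrt{b + \left(1 - \frac{4}{b}\right)} = \sqrt{1 + b - \frac{4}{b}}$)
$l{\left(9,t{\left(2 \right)} \right)} 15 = 9 \sqrt{1 + 2 - \frac{4}{2}} \cdot 15 = 9 \sqrt{1 + 2 - 2} \cdot 15 = 9 \sqrt{1} \cdot 15 = 9 \cdot 1 \cdot 15 = 9 \cdot 15 = 135$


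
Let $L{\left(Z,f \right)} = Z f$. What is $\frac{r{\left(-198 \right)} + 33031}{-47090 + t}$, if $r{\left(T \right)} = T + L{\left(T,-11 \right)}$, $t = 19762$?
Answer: $- \frac{35011}{27328} \approx -1.2811$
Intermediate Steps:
$r{\left(T \right)} = - 10 T$ ($r{\left(T \right)} = T + T \left(-11\right) = T - 11 T = - 10 T$)
$\frac{r{\left(-198 \right)} + 33031}{-47090 + t} = \frac{\left(-10\right) \left(-198\right) + 33031}{-47090 + 19762} = \frac{1980 + 33031}{-27328} = 35011 \left(- \frac{1}{27328}\right) = - \frac{35011}{27328}$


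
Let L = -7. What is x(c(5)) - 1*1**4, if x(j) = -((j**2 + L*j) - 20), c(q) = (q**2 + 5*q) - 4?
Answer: -1775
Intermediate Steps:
c(q) = -4 + q**2 + 5*q
x(j) = 20 - j**2 + 7*j (x(j) = -((j**2 - 7*j) - 20) = -(-20 + j**2 - 7*j) = 20 - j**2 + 7*j)
x(c(5)) - 1*1**4 = (20 - (-4 + 5**2 + 5*5)**2 + 7*(-4 + 5**2 + 5*5)) - 1*1**4 = (20 - (-4 + 25 + 25)**2 + 7*(-4 + 25 + 25)) - 1*1 = (20 - 1*46**2 + 7*46) - 1 = (20 - 1*2116 + 322) - 1 = (20 - 2116 + 322) - 1 = -1774 - 1 = -1775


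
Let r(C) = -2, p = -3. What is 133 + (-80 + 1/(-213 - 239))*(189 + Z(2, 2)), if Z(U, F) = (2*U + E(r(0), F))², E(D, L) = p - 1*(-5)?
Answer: -8076109/452 ≈ -17868.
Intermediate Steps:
E(D, L) = 2 (E(D, L) = -3 - 1*(-5) = -3 + 5 = 2)
Z(U, F) = (2 + 2*U)² (Z(U, F) = (2*U + 2)² = (2 + 2*U)²)
133 + (-80 + 1/(-213 - 239))*(189 + Z(2, 2)) = 133 + (-80 + 1/(-213 - 239))*(189 + 4*(1 + 2)²) = 133 + (-80 + 1/(-452))*(189 + 4*3²) = 133 + (-80 - 1/452)*(189 + 4*9) = 133 - 36161*(189 + 36)/452 = 133 - 36161/452*225 = 133 - 8136225/452 = -8076109/452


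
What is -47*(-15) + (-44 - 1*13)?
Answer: 648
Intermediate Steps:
-47*(-15) + (-44 - 1*13) = 705 + (-44 - 13) = 705 - 57 = 648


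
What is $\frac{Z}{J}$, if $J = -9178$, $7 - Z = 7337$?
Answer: $\frac{3665}{4589} \approx 0.79865$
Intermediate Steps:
$Z = -7330$ ($Z = 7 - 7337 = -7330$)
$\frac{Z}{J} = - \frac{7330}{-9178} = \left(-7330\right) \left(- \frac{1}{9178}\right) = \frac{3665}{4589}$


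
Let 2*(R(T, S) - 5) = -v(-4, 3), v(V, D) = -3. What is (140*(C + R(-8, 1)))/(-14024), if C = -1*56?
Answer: 3465/7012 ≈ 0.49415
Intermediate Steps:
R(T, S) = 13/2 (R(T, S) = 5 + (-1*(-3))/2 = 5 + (1/2)*3 = 5 + 3/2 = 13/2)
C = -56
(140*(C + R(-8, 1)))/(-14024) = (140*(-56 + 13/2))/(-14024) = (140*(-99/2))*(-1/14024) = -6930*(-1/14024) = 3465/7012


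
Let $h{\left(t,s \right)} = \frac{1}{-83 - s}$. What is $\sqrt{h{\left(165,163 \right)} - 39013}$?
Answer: $\frac{i \sqrt{2360910954}}{246} \approx 197.52 i$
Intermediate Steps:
$\sqrt{h{\left(165,163 \right)} - 39013} = \sqrt{- \frac{1}{83 + 163} - 39013} = \sqrt{- \frac{1}{246} - 39013} = \sqrt{- \frac{9597199}{246}} = \frac{i \sqrt{2360910954}}{246}$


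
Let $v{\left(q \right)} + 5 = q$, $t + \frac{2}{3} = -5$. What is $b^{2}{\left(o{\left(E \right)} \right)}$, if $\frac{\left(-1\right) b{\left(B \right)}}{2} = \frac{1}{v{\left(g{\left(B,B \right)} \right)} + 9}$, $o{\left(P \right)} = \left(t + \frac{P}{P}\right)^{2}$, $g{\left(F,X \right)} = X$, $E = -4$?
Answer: $\frac{81}{13456} \approx 0.0060196$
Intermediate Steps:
$t = - \frac{17}{3}$ ($t = - \frac{2}{3} - 5 = - \frac{17}{3} \approx -5.6667$)
$v{\left(q \right)} = -5 + q$
$o{\left(P \right)} = \frac{196}{9}$ ($o{\left(P \right)} = \left(- \frac{17}{3} + \frac{P}{P}\right)^{2} = \left(- \frac{17}{3} + 1\right)^{2} = \left(- \frac{14}{3}\right)^{2} = \frac{196}{9}$)
$b{\left(B \right)} = - \frac{2}{4 + B}$ ($b{\left(B \right)} = - \frac{2}{\left(-5 + B\right) + 9} = - \frac{2}{4 + B}$)
$b^{2}{\left(o{\left(E \right)} \right)} = \left(- \frac{2}{4 + \frac{196}{9}}\right)^{2} = \left(- \frac{2}{\frac{232}{9}}\right)^{2} = \left(\left(-2\right) \frac{9}{232}\right)^{2} = \left(- \frac{9}{116}\right)^{2} = \frac{81}{13456}$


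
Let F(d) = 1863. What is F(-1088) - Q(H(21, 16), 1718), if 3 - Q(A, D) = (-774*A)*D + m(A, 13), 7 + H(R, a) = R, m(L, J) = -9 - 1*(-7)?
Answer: -18614390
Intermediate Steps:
m(L, J) = -2 (m(L, J) = -9 + 7 = -2)
H(R, a) = -7 + R
Q(A, D) = 5 + 774*A*D (Q(A, D) = 3 - ((-774*A)*D - 2) = 3 - (-774*A*D - 2) = 3 - (-2 - 774*A*D) = 3 + (2 + 774*A*D) = 5 + 774*A*D)
F(-1088) - Q(H(21, 16), 1718) = 1863 - (5 + 774*(-7 + 21)*1718) = 1863 - (5 + 774*14*1718) = 1863 - (5 + 18616248) = 1863 - 1*18616253 = 1863 - 18616253 = -18614390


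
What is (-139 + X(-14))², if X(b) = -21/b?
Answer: 75625/4 ≈ 18906.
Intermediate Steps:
(-139 + X(-14))² = (-139 - 21/(-14))² = (-139 - 21*(-1/14))² = (-139 + 3/2)² = (-275/2)² = 75625/4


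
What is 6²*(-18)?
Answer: -648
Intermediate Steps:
6²*(-18) = 36*(-18) = -648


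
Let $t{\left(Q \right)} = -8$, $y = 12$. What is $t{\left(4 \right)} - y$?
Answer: $-20$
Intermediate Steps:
$t{\left(4 \right)} - y = -8 - 12 = -20$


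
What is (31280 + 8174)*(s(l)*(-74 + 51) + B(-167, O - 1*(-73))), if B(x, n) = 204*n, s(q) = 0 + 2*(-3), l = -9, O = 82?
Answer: 1252980132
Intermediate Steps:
s(q) = -6 (s(q) = 0 - 6 = -6)
(31280 + 8174)*(s(l)*(-74 + 51) + B(-167, O - 1*(-73))) = (31280 + 8174)*(-6*(-74 + 51) + 204*(82 - 1*(-73))) = 39454*(-6*(-23) + 204*(82 + 73)) = 39454*(138 + 204*155) = 39454*(138 + 31620) = 39454*31758 = 1252980132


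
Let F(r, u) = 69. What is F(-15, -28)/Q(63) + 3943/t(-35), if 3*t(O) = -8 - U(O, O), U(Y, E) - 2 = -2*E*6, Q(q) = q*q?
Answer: -15639877/568890 ≈ -27.492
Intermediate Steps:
Q(q) = q**2
U(Y, E) = 2 - 12*E (U(Y, E) = 2 - 2*E*6 = 2 - 12*E)
t(O) = -10/3 + 4*O (t(O) = (-8 - (2 - 12*O))/3 = (-8 + (-2 + 12*O))/3 = (-10 + 12*O)/3 = -10/3 + 4*O)
F(-15, -28)/Q(63) + 3943/t(-35) = 69/(63**2) + 3943/(-10/3 + 4*(-35)) = 69/3969 + 3943/(-10/3 - 140) = 69*(1/3969) + 3943/(-430/3) = 23/1323 + 3943*(-3/430) = 23/1323 - 11829/430 = -15639877/568890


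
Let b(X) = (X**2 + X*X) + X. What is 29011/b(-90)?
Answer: 29011/16110 ≈ 1.8008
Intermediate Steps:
b(X) = X + 2*X**2 (b(X) = (X**2 + X**2) + X = 2*X**2 + X = X + 2*X**2)
29011/b(-90) = 29011/((-90*(1 + 2*(-90)))) = 29011/((-90*(1 - 180))) = 29011/((-90*(-179))) = 29011/16110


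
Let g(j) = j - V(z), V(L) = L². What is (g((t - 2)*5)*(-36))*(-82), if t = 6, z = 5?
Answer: -14760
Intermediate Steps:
g(j) = -25 + j (g(j) = j - 1*5² = j - 1*25 = j - 25 = -25 + j)
(g((t - 2)*5)*(-36))*(-82) = ((-25 + (6 - 2)*5)*(-36))*(-82) = ((-25 + 4*5)*(-36))*(-82) = ((-25 + 20)*(-36))*(-82) = -5*(-36)*(-82) = 180*(-82) = -14760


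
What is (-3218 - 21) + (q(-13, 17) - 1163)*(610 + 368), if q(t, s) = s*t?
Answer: -1356791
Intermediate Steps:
(-3218 - 21) + (q(-13, 17) - 1163)*(610 + 368) = (-3218 - 21) + (17*(-13) - 1163)*(610 + 368) = -3239 + (-221 - 1163)*978 = -3239 - 1384*978 = -3239 - 1353552 = -1356791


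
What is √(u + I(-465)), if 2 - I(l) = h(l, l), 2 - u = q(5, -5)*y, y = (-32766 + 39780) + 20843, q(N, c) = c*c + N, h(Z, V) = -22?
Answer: 2*I*√208921 ≈ 914.16*I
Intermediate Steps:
q(N, c) = N + c² (q(N, c) = c² + N = N + c²)
y = 27857 (y = 7014 + 20843 = 27857)
u = -835708 (u = 2 - (5 + (-5)²)*27857 = 2 - (5 + 25)*27857 = 2 - 30*27857 = 2 - 1*835710 = 2 - 835710 = -835708)
I(l) = 24 (I(l) = 2 - 1*(-22) = 2 + 22 = 24)
√(u + I(-465)) = √(-835708 + 24) = √(-835684) = 2*I*√208921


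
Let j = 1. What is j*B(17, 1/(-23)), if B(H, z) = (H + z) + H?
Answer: 781/23 ≈ 33.957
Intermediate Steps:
B(H, z) = z + 2*H
j*B(17, 1/(-23)) = 1*(1/(-23) + 2*17) = 1*(-1/23 + 34) = 1*(781/23) = 781/23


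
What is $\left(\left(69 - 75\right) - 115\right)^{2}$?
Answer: $14641$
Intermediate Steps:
$\left(\left(69 - 75\right) - 115\right)^{2} = \left(-6 - 115\right)^{2} = \left(-121\right)^{2} = 14641$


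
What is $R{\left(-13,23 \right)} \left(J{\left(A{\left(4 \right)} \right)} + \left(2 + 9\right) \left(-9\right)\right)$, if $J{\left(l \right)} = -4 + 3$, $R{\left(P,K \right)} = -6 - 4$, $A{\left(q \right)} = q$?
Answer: $1000$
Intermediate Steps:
$R{\left(P,K \right)} = -10$
$J{\left(l \right)} = -1$
$R{\left(-13,23 \right)} \left(J{\left(A{\left(4 \right)} \right)} + \left(2 + 9\right) \left(-9\right)\right) = - 10 \left(-1 + \left(2 + 9\right) \left(-9\right)\right) = - 10 \left(-1 + 11 \left(-9\right)\right) = - 10 \left(-1 - 99\right) = \left(-10\right) \left(-100\right) = 1000$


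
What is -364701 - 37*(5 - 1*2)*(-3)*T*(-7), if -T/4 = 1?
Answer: -355377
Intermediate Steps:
T = -4 (T = -4*1 = -4)
-364701 - 37*(5 - 1*2)*(-3)*T*(-7) = -364701 - 37*(5 - 1*2)*(-3)*(-4)*(-7) = -364701 - 37*(5 - 2)*(-3)*(-4)*(-7) = -364701 - 37*3*(-3)*(-4)*(-7) = -364701 - (-333)*(-4)*(-7) = -364701 - 37*36*(-7) = -364701 - 1332*(-7) = -364701 + 9324 = -355377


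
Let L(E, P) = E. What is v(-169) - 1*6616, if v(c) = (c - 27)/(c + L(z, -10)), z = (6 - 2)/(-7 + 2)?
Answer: -5616004/849 ≈ -6614.8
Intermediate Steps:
z = -⅘ (z = 4/(-5) = 4*(-⅕) = -⅘ ≈ -0.80000)
v(c) = (-27 + c)/(-⅘ + c) (v(c) = (c - 27)/(c - ⅘) = (-27 + c)/(-⅘ + c))
v(-169) - 1*6616 = 5*(-27 - 169)/(-4 + 5*(-169)) - 1*6616 = 5*(-196)/(-4 - 845) - 6616 = 5*(-196)/(-849) - 6616 = 5*(-1/849)*(-196) - 6616 = 980/849 - 6616 = -5616004/849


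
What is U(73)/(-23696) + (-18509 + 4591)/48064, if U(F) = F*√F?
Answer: -6959/24032 - 73*√73/23696 ≈ -0.31589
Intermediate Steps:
U(F) = F^(3/2)
U(73)/(-23696) + (-18509 + 4591)/48064 = 73^(3/2)/(-23696) + (-18509 + 4591)/48064 = (73*√73)*(-1/23696) - 13918*1/48064 = -73*√73/23696 - 6959/24032 = -6959/24032 - 73*√73/23696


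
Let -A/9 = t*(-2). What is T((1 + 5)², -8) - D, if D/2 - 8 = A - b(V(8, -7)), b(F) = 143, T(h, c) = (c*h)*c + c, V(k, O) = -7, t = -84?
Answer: 5590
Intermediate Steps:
T(h, c) = c + h*c² (T(h, c) = h*c² + c = c + h*c²)
A = -1512 (A = -(-756)*(-2) = -9*168 = -1512)
D = -3294 (D = 16 + 2*(-1512 - 1*143) = 16 + 2*(-1512 - 143) = 16 + 2*(-1655) = 16 - 3310 = -3294)
T((1 + 5)², -8) - D = -8*(1 - 8*(1 + 5)²) - 1*(-3294) = -8*(1 - 8*6²) + 3294 = -8*(1 - 8*36) + 3294 = -8*(1 - 288) + 3294 = -8*(-287) + 3294 = 2296 + 3294 = 5590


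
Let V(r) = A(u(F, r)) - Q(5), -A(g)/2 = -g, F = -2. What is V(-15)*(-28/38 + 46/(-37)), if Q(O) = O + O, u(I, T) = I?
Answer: 19488/703 ≈ 27.721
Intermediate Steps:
A(g) = 2*g (A(g) = -(-2)*g = 2*g)
Q(O) = 2*O
V(r) = -14 (V(r) = 2*(-2) - 2*5 = -4 - 1*10 = -4 - 10 = -14)
V(-15)*(-28/38 + 46/(-37)) = -14*(-28/38 + 46/(-37)) = -14*(-28*1/38 + 46*(-1/37)) = -14*(-14/19 - 46/37) = -14*(-1392/703) = 19488/703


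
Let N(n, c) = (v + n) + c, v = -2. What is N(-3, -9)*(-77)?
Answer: 1078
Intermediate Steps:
N(n, c) = -2 + c + n (N(n, c) = (-2 + n) + c = -2 + c + n)
N(-3, -9)*(-77) = (-2 - 9 - 3)*(-77) = -14*(-77) = 1078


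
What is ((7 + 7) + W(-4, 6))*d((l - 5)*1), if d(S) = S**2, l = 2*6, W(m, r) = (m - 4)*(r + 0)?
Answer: -1666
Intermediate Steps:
W(m, r) = r*(-4 + m) (W(m, r) = (-4 + m)*r = r*(-4 + m))
l = 12
((7 + 7) + W(-4, 6))*d((l - 5)*1) = ((7 + 7) + 6*(-4 - 4))*((12 - 5)*1)**2 = (14 + 6*(-8))*(7*1)**2 = (14 - 48)*7**2 = -34*49 = -1666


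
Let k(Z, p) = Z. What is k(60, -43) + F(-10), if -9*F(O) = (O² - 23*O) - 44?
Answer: 254/9 ≈ 28.222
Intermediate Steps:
F(O) = 44/9 - O²/9 + 23*O/9 (F(O) = -((O² - 23*O) - 44)/9 = -(-44 + O² - 23*O)/9 = 44/9 - O²/9 + 23*O/9)
k(60, -43) + F(-10) = 60 + (44/9 - ⅑*(-10)² + (23/9)*(-10)) = 60 + (44/9 - ⅑*100 - 230/9) = 60 + (44/9 - 100/9 - 230/9) = 60 - 286/9 = 254/9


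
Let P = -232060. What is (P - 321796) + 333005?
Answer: -220851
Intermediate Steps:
(P - 321796) + 333005 = (-232060 - 321796) + 333005 = -553856 + 333005 = -220851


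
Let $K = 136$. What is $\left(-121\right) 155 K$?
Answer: $-2550680$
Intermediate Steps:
$\left(-121\right) 155 K = \left(-121\right) 155 \cdot 136 = \left(-18755\right) 136 = -2550680$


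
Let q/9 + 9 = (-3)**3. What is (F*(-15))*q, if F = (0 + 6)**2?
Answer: 174960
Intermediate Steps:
q = -324 (q = -81 + 9*(-3)**3 = -81 + 9*(-27) = -81 - 243 = -324)
F = 36 (F = 6**2 = 36)
(F*(-15))*q = (36*(-15))*(-324) = -540*(-324) = 174960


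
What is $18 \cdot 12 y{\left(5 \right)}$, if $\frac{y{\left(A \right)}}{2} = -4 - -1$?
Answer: $-1296$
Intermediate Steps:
$y{\left(A \right)} = -6$ ($y{\left(A \right)} = 2 \left(-4 - -1\right) = 2 \left(-4 + 1\right) = 2 \left(-3\right) = -6$)
$18 \cdot 12 y{\left(5 \right)} = 18 \cdot 12 \left(-6\right) = 216 \left(-6\right) = -1296$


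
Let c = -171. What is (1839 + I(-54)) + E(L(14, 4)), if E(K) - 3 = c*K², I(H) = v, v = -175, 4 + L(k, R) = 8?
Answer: -1069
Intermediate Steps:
L(k, R) = 4 (L(k, R) = -4 + 8 = 4)
I(H) = -175
E(K) = 3 - 171*K²
(1839 + I(-54)) + E(L(14, 4)) = (1839 - 175) + (3 - 171*4²) = 1664 + (3 - 171*16) = 1664 + (3 - 2736) = 1664 - 2733 = -1069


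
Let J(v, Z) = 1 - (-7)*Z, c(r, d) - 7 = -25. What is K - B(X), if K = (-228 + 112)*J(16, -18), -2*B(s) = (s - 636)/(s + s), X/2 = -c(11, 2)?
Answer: 86975/6 ≈ 14496.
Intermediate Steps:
c(r, d) = -18 (c(r, d) = 7 - 25 = -18)
J(v, Z) = 1 + 7*Z
X = 36 (X = 2*(-1*(-18)) = 2*18 = 36)
B(s) = -(-636 + s)/(4*s) (B(s) = -(s - 636)/(2*(s + s)) = -(-636 + s)/(2*(2*s)) = -(-636 + s)*1/(2*s)/2 = -(-636 + s)/(4*s))
K = 14500 (K = (-228 + 112)*(1 + 7*(-18)) = -116*(1 - 126) = -116*(-125) = 14500)
K - B(X) = 14500 - (636 - 1*36)/(4*36) = 14500 - (636 - 36)/(4*36) = 14500 - 600/(4*36) = 14500 - 1*25/6 = 14500 - 25/6 = 86975/6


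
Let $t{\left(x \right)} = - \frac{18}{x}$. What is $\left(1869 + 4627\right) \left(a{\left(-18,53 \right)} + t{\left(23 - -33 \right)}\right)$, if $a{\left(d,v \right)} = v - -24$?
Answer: $498104$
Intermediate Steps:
$a{\left(d,v \right)} = 24 + v$ ($a{\left(d,v \right)} = v + 24 = 24 + v$)
$\left(1869 + 4627\right) \left(a{\left(-18,53 \right)} + t{\left(23 - -33 \right)}\right) = \left(1869 + 4627\right) \left(\left(24 + 53\right) - \frac{18}{23 - -33}\right) = 6496 \left(77 - \frac{18}{23 + 33}\right) = 6496 \left(77 - \frac{18}{56}\right) = 6496 \left(77 - \frac{9}{28}\right) = 6496 \cdot \frac{2147}{28} = 498104$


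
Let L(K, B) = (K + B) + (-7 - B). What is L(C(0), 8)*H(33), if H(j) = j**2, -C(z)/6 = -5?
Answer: 25047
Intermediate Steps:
C(z) = 30 (C(z) = -6*(-5) = 30)
L(K, B) = -7 + K (L(K, B) = (B + K) + (-7 - B) = -7 + K)
L(C(0), 8)*H(33) = (-7 + 30)*33**2 = 23*1089 = 25047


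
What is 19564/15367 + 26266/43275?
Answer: 1250261722/665006925 ≈ 1.8801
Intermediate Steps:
19564/15367 + 26266/43275 = 1250261722/665006925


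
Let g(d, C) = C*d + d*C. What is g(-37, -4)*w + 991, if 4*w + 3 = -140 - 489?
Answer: -45777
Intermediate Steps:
w = -158 (w = -¾ + (-140 - 489)/4 = -¾ + (¼)*(-629) = -¾ - 629/4 = -158)
g(d, C) = 2*C*d (g(d, C) = C*d + C*d = 2*C*d)
g(-37, -4)*w + 991 = (2*(-4)*(-37))*(-158) + 991 = 296*(-158) + 991 = -46768 + 991 = -45777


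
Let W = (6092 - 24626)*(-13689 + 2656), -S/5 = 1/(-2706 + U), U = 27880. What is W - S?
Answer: 5147721048233/25174 ≈ 2.0449e+8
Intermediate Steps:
S = -5/25174 (S = -5/(-2706 + 27880) = -5/25174 ≈ -0.00019862)
W = 204485622 (W = -18534*(-11033) = 204485622)
W - S = 204485622 - 1*(-5/25174) = 204485622 + 5/25174 = 5147721048233/25174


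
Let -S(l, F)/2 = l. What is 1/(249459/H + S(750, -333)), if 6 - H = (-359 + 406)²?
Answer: -2203/3553959 ≈ -0.00061987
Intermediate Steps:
S(l, F) = -2*l
H = -2203 (H = 6 - (-359 + 406)² = 6 - 1*47² = 6 - 1*2209 = 6 - 2209 = -2203)
1/(249459/H + S(750, -333)) = 1/(249459/(-2203) - 2*750) = 1/(249459*(-1/2203) - 1500) = 1/(-249459/2203 - 1500) = 1/(-3553959/2203) = -2203/3553959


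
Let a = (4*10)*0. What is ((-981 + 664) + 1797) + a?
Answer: 1480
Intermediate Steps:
a = 0 (a = 40*0 = 0)
((-981 + 664) + 1797) + a = ((-981 + 664) + 1797) + 0 = (-317 + 1797) + 0 = 1480 + 0 = 1480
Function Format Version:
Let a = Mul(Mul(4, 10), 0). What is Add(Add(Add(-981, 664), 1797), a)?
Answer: 1480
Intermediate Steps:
a = 0 (a = Mul(40, 0) = 0)
Add(Add(Add(-981, 664), 1797), a) = Add(Add(Add(-981, 664), 1797), 0) = Add(Add(-317, 1797), 0) = Add(1480, 0) = 1480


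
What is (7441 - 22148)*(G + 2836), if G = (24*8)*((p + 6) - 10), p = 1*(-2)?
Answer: -24766588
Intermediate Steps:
p = -2
G = -1152 (G = (24*8)*((-2 + 6) - 10) = 192*(4 - 10) = 192*(-6) = -1152)
(7441 - 22148)*(G + 2836) = (7441 - 22148)*(-1152 + 2836) = -14707*1684 = -24766588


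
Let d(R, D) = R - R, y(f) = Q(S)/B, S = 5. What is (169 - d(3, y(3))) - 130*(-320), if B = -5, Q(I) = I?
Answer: 41769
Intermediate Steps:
y(f) = -1 (y(f) = 5/(-5) = 5*(-⅕) = -1)
d(R, D) = 0
(169 - d(3, y(3))) - 130*(-320) = (169 - 1*0) - 130*(-320) = (169 + 0) + 41600 = 169 + 41600 = 41769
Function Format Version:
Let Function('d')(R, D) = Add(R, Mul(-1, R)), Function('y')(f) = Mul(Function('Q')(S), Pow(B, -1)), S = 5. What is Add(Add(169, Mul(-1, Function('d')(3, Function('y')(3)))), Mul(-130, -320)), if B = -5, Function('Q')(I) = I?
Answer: 41769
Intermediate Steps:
Function('y')(f) = -1 (Function('y')(f) = Mul(5, Pow(-5, -1)) = Mul(5, Rational(-1, 5)) = -1)
Function('d')(R, D) = 0
Add(Add(169, Mul(-1, Function('d')(3, Function('y')(3)))), Mul(-130, -320)) = Add(Add(169, Mul(-1, 0)), Mul(-130, -320)) = Add(Add(169, 0), 41600) = Add(169, 41600) = 41769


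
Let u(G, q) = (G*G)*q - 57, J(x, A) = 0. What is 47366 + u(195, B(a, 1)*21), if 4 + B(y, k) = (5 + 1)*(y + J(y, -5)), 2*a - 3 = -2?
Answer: -751216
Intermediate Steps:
a = 1/2 (a = 3/2 + (1/2)*(-2) = 3/2 - 1 = 1/2 ≈ 0.50000)
B(y, k) = -4 + 6*y (B(y, k) = -4 + (5 + 1)*(y + 0) = -4 + 6*y)
u(G, q) = -57 + q*G**2 (u(G, q) = G**2*q - 57 = q*G**2 - 57 = -57 + q*G**2)
47366 + u(195, B(a, 1)*21) = 47366 + (-57 + ((-4 + 6*(1/2))*21)*195**2) = 47366 + (-57 + ((-4 + 3)*21)*38025) = 47366 + (-57 - 1*21*38025) = 47366 + (-57 - 21*38025) = 47366 + (-57 - 798525) = 47366 - 798582 = -751216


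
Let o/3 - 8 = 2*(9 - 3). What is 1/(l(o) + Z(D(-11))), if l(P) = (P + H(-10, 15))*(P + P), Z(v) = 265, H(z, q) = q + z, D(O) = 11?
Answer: 1/8065 ≈ 0.00012399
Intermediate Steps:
o = 60 (o = 24 + 3*(2*(9 - 3)) = 24 + 3*(2*6) = 24 + 3*12 = 24 + 36 = 60)
l(P) = 2*P*(5 + P) (l(P) = (P + (15 - 10))*(P + P) = (P + 5)*(2*P) = (5 + P)*(2*P) = 2*P*(5 + P))
1/(l(o) + Z(D(-11))) = 1/(2*60*(5 + 60) + 265) = 1/(2*60*65 + 265) = 1/(7800 + 265) = 1/8065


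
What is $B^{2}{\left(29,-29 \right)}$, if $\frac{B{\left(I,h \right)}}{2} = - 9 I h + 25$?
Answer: $230675344$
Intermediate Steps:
$B{\left(I,h \right)} = 50 - 18 I h$ ($B{\left(I,h \right)} = 2 \left(- 9 I h + 25\right) = 2 \left(25 - 9 I h\right) = 50 - 18 I h$)
$B^{2}{\left(29,-29 \right)} = \left(50 - 522 \left(-29\right)\right)^{2} = \left(50 + 15138\right)^{2} = 15188^{2} = 230675344$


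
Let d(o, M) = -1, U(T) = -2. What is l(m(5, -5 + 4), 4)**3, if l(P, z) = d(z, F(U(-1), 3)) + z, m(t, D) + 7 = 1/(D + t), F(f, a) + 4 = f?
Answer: 27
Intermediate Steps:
F(f, a) = -4 + f
m(t, D) = -7 + 1/(D + t)
l(P, z) = -1 + z
l(m(5, -5 + 4), 4)**3 = (-1 + 4)**3 = 3**3 = 27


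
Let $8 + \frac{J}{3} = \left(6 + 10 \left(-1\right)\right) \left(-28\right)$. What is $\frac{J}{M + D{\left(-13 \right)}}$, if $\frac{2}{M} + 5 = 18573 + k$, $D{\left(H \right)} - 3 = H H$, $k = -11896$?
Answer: $\frac{1040832}{573793} \approx 1.8139$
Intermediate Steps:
$D{\left(H \right)} = 3 + H^{2}$ ($D{\left(H \right)} = 3 + H H = 3 + H^{2}$)
$M = \frac{1}{3336}$ ($M = \frac{2}{-5 + \left(18573 - 11896\right)} = \frac{2}{-5 + 6677} = \frac{2}{6672} = 2 \cdot \frac{1}{6672} = \frac{1}{3336} \approx 0.00029976$)
$J = 312$ ($J = -24 + 3 \left(6 + 10 \left(-1\right)\right) \left(-28\right) = -24 + 3 \left(6 - 10\right) \left(-28\right) = -24 + 3 \left(\left(-4\right) \left(-28\right)\right) = -24 + 3 \cdot 112 = -24 + 336 = 312$)
$\frac{J}{M + D{\left(-13 \right)}} = \frac{312}{\frac{1}{3336} + \left(3 + \left(-13\right)^{2}\right)} = \frac{312}{\frac{1}{3336} + \left(3 + 169\right)} = \frac{312}{\frac{1}{3336} + 172} = \frac{312}{\frac{573793}{3336}} = 312 \cdot \frac{3336}{573793} = \frac{1040832}{573793}$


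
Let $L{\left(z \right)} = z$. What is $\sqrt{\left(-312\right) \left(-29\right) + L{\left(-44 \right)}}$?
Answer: $2 \sqrt{2251} \approx 94.889$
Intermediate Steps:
$\sqrt{\left(-312\right) \left(-29\right) + L{\left(-44 \right)}} = \sqrt{\left(-312\right) \left(-29\right) - 44} = \sqrt{9048 - 44} = \sqrt{9004} = 2 \sqrt{2251}$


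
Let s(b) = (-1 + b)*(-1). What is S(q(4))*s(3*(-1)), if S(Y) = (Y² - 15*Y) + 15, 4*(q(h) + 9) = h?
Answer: 796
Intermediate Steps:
q(h) = -9 + h/4
S(Y) = 15 + Y² - 15*Y
s(b) = 1 - b
S(q(4))*s(3*(-1)) = (15 + (-9 + (¼)*4)² - 15*(-9 + (¼)*4))*(1 - 3*(-1)) = (15 + (-9 + 1)² - 15*(-9 + 1))*(1 - 1*(-3)) = (15 + (-8)² - 15*(-8))*(1 + 3) = (15 + 64 + 120)*4 = 199*4 = 796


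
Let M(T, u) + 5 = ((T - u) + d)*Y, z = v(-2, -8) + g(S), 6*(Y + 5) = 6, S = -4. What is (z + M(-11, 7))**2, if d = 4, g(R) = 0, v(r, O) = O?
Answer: 1849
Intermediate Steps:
Y = -4 (Y = -5 + (1/6)*6 = -5 + 1 = -4)
z = -8 (z = -8 + 0 = -8)
M(T, u) = -21 - 4*T + 4*u (M(T, u) = -5 + ((T - u) + 4)*(-4) = -5 + (4 + T - u)*(-4) = -5 + (-16 - 4*T + 4*u) = -21 - 4*T + 4*u)
(z + M(-11, 7))**2 = (-8 + (-21 - 4*(-11) + 4*7))**2 = (-8 + (-21 + 44 + 28))**2 = (-8 + 51)**2 = 43**2 = 1849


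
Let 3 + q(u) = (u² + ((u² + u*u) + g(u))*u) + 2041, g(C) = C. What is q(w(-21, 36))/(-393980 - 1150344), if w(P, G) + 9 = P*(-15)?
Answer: -28747271/772162 ≈ -37.230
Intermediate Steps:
w(P, G) = -9 - 15*P (w(P, G) = -9 + P*(-15) = -9 - 15*P)
q(u) = 2038 + u² + u*(u + 2*u²) (q(u) = -3 + ((u² + ((u² + u*u) + u)*u) + 2041) = -3 + ((u² + ((u² + u²) + u)*u) + 2041) = -3 + ((u² + (2*u² + u)*u) + 2041) = -3 + ((u² + (u + 2*u²)*u) + 2041) = -3 + ((u² + u*(u + 2*u²)) + 2041) = -3 + (2041 + u² + u*(u + 2*u²)) = 2038 + u² + u*(u + 2*u²))
q(w(-21, 36))/(-393980 - 1150344) = (2038 + 2*(-9 - 15*(-21))² + 2*(-9 - 15*(-21))³)/(-393980 - 1150344) = (2038 + 2*(-9 + 315)² + 2*(-9 + 315)³)/(-1544324) = (2038 + 2*306² + 2*306³)*(-1/1544324) = (2038 + 2*93636 + 2*28652616)*(-1/1544324) = (2038 + 187272 + 57305232)*(-1/1544324) = 57494542*(-1/1544324) = -28747271/772162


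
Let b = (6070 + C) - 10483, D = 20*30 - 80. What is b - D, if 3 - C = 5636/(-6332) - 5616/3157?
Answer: -24624489489/4997531 ≈ -4927.3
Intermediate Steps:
C = 28330934/4997531 (C = 3 - (5636/(-6332) - 5616/3157) = 3 - (5636*(-1/6332) - 5616*1/3157) = 3 - (-1409/1583 - 5616/3157) = 3 - 1*(-13338341/4997531) = 3 + 13338341/4997531 = 28330934/4997531 ≈ 5.6690)
D = 520 (D = 600 - 80 = 520)
b = -22025773369/4997531 (b = (6070 + 28330934/4997531) - 10483 = 30363344104/4997531 - 10483 = -22025773369/4997531 ≈ -4407.3)
b - D = -22025773369/4997531 - 1*520 = -22025773369/4997531 - 520 = -24624489489/4997531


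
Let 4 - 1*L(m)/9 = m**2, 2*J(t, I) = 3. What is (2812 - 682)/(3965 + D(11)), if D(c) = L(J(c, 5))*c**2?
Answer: 8520/23483 ≈ 0.36282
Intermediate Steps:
J(t, I) = 3/2 (J(t, I) = (1/2)*3 = 3/2)
L(m) = 36 - 9*m**2
D(c) = 63*c**2/4 (D(c) = (36 - 9*(3/2)**2)*c**2 = (36 - 9*9/4)*c**2 = (36 - 81/4)*c**2 = 63*c**2/4)
(2812 - 682)/(3965 + D(11)) = (2812 - 682)/(3965 + (63/4)*11**2) = 2130/(3965 + (63/4)*121) = 2130/(3965 + 7623/4) = 2130/(23483/4) = 2130*(4/23483) = 8520/23483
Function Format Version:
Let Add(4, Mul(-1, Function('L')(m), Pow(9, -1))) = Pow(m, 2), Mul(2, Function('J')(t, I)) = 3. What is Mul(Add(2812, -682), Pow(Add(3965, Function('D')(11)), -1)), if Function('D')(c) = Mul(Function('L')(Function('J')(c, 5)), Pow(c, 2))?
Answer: Rational(8520, 23483) ≈ 0.36282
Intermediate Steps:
Function('J')(t, I) = Rational(3, 2) (Function('J')(t, I) = Mul(Rational(1, 2), 3) = Rational(3, 2))
Function('L')(m) = Add(36, Mul(-9, Pow(m, 2)))
Function('D')(c) = Mul(Rational(63, 4), Pow(c, 2)) (Function('D')(c) = Mul(Add(36, Mul(-9, Pow(Rational(3, 2), 2))), Pow(c, 2)) = Mul(Add(36, Mul(-9, Rational(9, 4))), Pow(c, 2)) = Mul(Add(36, Rational(-81, 4)), Pow(c, 2)) = Mul(Rational(63, 4), Pow(c, 2)))
Mul(Add(2812, -682), Pow(Add(3965, Function('D')(11)), -1)) = Mul(Add(2812, -682), Pow(Add(3965, Mul(Rational(63, 4), Pow(11, 2))), -1)) = Mul(2130, Pow(Add(3965, Mul(Rational(63, 4), 121)), -1)) = Mul(2130, Pow(Add(3965, Rational(7623, 4)), -1)) = Mul(2130, Pow(Rational(23483, 4), -1)) = Mul(2130, Rational(4, 23483)) = Rational(8520, 23483)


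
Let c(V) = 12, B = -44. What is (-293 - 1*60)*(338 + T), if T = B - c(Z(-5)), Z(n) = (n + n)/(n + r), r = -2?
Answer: -99546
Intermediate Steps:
Z(n) = 2*n/(-2 + n) (Z(n) = (n + n)/(n - 2) = (2*n)/(-2 + n) = 2*n/(-2 + n))
T = -56 (T = -44 - 1*12 = -44 - 12 = -56)
(-293 - 1*60)*(338 + T) = (-293 - 1*60)*(338 - 56) = (-293 - 60)*282 = -353*282 = -99546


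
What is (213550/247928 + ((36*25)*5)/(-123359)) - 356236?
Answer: -5447575042954711/15292075076 ≈ -3.5624e+5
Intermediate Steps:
(213550/247928 + ((36*25)*5)/(-123359)) - 356236 = (213550*(1/247928) + (900*5)*(-1/123359)) - 356236 = (106775/123964 + 4500*(-1/123359)) - 356236 = (106775/123964 - 4500/123359) - 356236 = 12613819225/15292075076 - 356236 = -5447575042954711/15292075076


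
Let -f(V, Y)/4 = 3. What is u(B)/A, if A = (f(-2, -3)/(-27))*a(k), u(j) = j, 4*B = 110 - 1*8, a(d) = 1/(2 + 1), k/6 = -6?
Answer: 1377/8 ≈ 172.13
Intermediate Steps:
k = -36 (k = 6*(-6) = -36)
f(V, Y) = -12 (f(V, Y) = -4*3 = -12)
a(d) = 1/3
B = 51/2 (B = (110 - 1*8)/4 = (110 - 8)/4 = (1/4)*102 = 51/2 ≈ 25.500)
A = 4/27 (A = -12/(-27)*(1/3) = -12*(-1/27)*(1/3) = (4/9)*(1/3) = 4/27 ≈ 0.14815)
u(B)/A = 51/(2*(4/27)) = (51/2)*(27/4) = 1377/8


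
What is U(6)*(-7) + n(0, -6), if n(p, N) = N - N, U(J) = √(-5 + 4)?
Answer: -7*I ≈ -7.0*I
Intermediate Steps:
U(J) = I (U(J) = √(-1) = I)
n(p, N) = 0
U(6)*(-7) + n(0, -6) = I*(-7) + 0 = -7*I + 0 = -7*I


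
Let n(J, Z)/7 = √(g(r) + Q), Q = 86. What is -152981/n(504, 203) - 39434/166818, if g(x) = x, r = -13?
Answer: -19717/83409 - 152981*√73/511 ≈ -2558.1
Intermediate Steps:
n(J, Z) = 7*√73 (n(J, Z) = 7*√(-13 + 86) = 7*√73)
-152981/n(504, 203) - 39434/166818 = -152981*√73/511 - 39434/166818 = -152981*√73/511 - 39434*1/166818 = -152981*√73/511 - 19717/83409 = -19717/83409 - 152981*√73/511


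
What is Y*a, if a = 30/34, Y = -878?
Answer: -13170/17 ≈ -774.71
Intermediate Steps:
a = 15/17 (a = 30*(1/34) = 15/17 ≈ 0.88235)
Y*a = -878*15/17 = -13170/17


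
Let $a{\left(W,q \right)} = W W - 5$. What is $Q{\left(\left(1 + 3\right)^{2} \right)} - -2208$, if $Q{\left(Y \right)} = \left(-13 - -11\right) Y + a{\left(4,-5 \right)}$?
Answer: $2187$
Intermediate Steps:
$a{\left(W,q \right)} = -5 + W^{2}$ ($a{\left(W,q \right)} = W^{2} - 5 = -5 + W^{2}$)
$Q{\left(Y \right)} = 11 - 2 Y$ ($Q{\left(Y \right)} = \left(-13 - -11\right) Y - \left(5 - 4^{2}\right) = \left(-13 + 11\right) Y + \left(-5 + 16\right) = - 2 Y + 11 = 11 - 2 Y$)
$Q{\left(\left(1 + 3\right)^{2} \right)} - -2208 = \left(11 - 2 \left(1 + 3\right)^{2}\right) - -2208 = \left(11 - 2 \cdot 4^{2}\right) + 2208 = \left(11 - 32\right) + 2208 = -21 + 2208 = 2187$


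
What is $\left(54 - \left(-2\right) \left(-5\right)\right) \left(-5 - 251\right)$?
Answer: $-11264$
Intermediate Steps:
$\left(54 - \left(-2\right) \left(-5\right)\right) \left(-5 - 251\right) = \left(54 - 10\right) \left(-256\right) = 44 \left(-256\right) = -11264$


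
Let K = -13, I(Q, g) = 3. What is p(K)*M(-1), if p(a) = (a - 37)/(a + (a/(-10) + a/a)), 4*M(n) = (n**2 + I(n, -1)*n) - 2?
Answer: -500/107 ≈ -4.6729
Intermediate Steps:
M(n) = -1/2 + n**2/4 + 3*n/4 (M(n) = ((n**2 + 3*n) - 2)/4 = (-2 + n**2 + 3*n)/4 = -1/2 + n**2/4 + 3*n/4)
p(a) = (-37 + a)/(1 + 9*a/10) (p(a) = (-37 + a)/(a + (a*(-1/10) + 1)) = (-37 + a)/(a + (-a/10 + 1)) = (-37 + a)/(a + (1 - a/10)) = (-37 + a)/(1 + 9*a/10))
p(K)*M(-1) = (10*(-37 - 13)/(10 + 9*(-13)))*(-1/2 + (1/4)*(-1)**2 + (3/4)*(-1)) = (10*(-50)/(10 - 117))*(-1/2 + (1/4)*1 - 3/4) = (10*(-50)/(-107))*(-1/2 + 1/4 - 3/4) = (10*(-1/107)*(-50))*(-1) = (500/107)*(-1) = -500/107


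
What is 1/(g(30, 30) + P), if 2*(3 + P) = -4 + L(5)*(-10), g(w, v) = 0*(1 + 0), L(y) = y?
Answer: -1/30 ≈ -0.033333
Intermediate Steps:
g(w, v) = 0 (g(w, v) = 0*1 = 0)
P = -30 (P = -3 + (-4 + 5*(-10))/2 = -3 + (-4 - 50)/2 = -3 + (½)*(-54) = -3 - 27 = -30)
1/(g(30, 30) + P) = 1/(0 - 30) = 1/(-30) = -1/30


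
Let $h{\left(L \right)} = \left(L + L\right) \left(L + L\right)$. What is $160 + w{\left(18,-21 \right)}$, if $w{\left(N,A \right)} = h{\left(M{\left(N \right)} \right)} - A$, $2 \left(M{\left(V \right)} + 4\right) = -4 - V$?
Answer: $1081$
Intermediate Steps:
$M{\left(V \right)} = -6 - \frac{V}{2}$ ($M{\left(V \right)} = -4 + \frac{-4 - V}{2} = -4 - \left(2 + \frac{V}{2}\right) = -6 - \frac{V}{2}$)
$h{\left(L \right)} = 4 L^{2}$ ($h{\left(L \right)} = 2 L 2 L = 4 L^{2}$)
$w{\left(N,A \right)} = - A + 4 \left(-6 - \frac{N}{2}\right)^{2}$ ($w{\left(N,A \right)} = 4 \left(-6 - \frac{N}{2}\right)^{2} - A = - A + 4 \left(-6 - \frac{N}{2}\right)^{2}$)
$160 + w{\left(18,-21 \right)} = 160 - \left(-21 - \left(12 + 18\right)^{2}\right) = 160 + \left(30^{2} + 21\right) = 160 + \left(900 + 21\right) = 160 + 921 = 1081$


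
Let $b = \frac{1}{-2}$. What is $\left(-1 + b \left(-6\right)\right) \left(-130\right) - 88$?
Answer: $-348$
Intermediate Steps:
$b = - \frac{1}{2} \approx -0.5$
$\left(-1 + b \left(-6\right)\right) \left(-130\right) - 88 = \left(-1 - -3\right) \left(-130\right) - 88 = \left(-1 + 3\right) \left(-130\right) - 88 = 2 \left(-130\right) - 88 = -260 - 88 = -348$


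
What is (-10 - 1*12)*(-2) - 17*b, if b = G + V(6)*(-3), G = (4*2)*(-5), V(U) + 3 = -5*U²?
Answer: -8609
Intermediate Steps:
V(U) = -3 - 5*U²
G = -40 (G = 8*(-5) = -40)
b = 509 (b = -40 + (-3 - 5*6²)*(-3) = -40 + (-3 - 5*36)*(-3) = -40 + (-3 - 180)*(-3) = -40 - 183*(-3) = -40 + 549 = 509)
(-10 - 1*12)*(-2) - 17*b = (-10 - 1*12)*(-2) - 17*509 = (-10 - 12)*(-2) - 8653 = -22*(-2) - 8653 = 44 - 8653 = -8609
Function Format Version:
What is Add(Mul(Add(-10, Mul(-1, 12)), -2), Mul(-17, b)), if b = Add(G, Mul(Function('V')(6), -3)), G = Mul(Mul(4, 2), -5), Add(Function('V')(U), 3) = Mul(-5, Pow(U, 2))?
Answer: -8609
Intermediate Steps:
Function('V')(U) = Add(-3, Mul(-5, Pow(U, 2)))
G = -40 (G = Mul(8, -5) = -40)
b = 509 (b = Add(-40, Mul(Add(-3, Mul(-5, Pow(6, 2))), -3)) = Add(-40, Mul(Add(-3, Mul(-5, 36)), -3)) = Add(-40, Mul(Add(-3, -180), -3)) = Add(-40, Mul(-183, -3)) = Add(-40, 549) = 509)
Add(Mul(Add(-10, Mul(-1, 12)), -2), Mul(-17, b)) = Add(Mul(Add(-10, Mul(-1, 12)), -2), Mul(-17, 509)) = Add(Mul(Add(-10, -12), -2), -8653) = Add(Mul(-22, -2), -8653) = Add(44, -8653) = -8609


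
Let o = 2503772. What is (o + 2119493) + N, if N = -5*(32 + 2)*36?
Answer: 4617145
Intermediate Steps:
N = -6120 (N = -170*36 = -5*1224 = -6120)
(o + 2119493) + N = (2503772 + 2119493) - 6120 = 4623265 - 6120 = 4617145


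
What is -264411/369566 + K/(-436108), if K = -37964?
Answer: -25320387191/40292672282 ≈ -0.62841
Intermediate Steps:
-264411/369566 + K/(-436108) = -264411/369566 - 37964/(-436108) = -264411*1/369566 - 37964*(-1/436108) = -264411/369566 + 9491/109027 = -25320387191/40292672282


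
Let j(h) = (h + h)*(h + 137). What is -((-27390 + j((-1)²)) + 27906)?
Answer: -792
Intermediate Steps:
j(h) = 2*h*(137 + h) (j(h) = (2*h)*(137 + h) = 2*h*(137 + h))
-((-27390 + j((-1)²)) + 27906) = -((-27390 + 2*(-1)²*(137 + (-1)²)) + 27906) = -((-27390 + 2*1*(137 + 1)) + 27906) = -((-27390 + 2*1*138) + 27906) = -((-27390 + 276) + 27906) = -(-27114 + 27906) = -1*792 = -792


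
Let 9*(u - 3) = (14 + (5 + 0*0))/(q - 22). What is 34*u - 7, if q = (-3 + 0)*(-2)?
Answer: 6517/72 ≈ 90.514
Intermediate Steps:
q = 6 (q = -3*(-2) = 6)
u = 413/144 (u = 3 + ((14 + (5 + 0*0))/(6 - 22))/9 = 3 + ((14 + (5 + 0))/(-16))/9 = 3 + ((14 + 5)*(-1/16))/9 = 3 + (19*(-1/16))/9 = 3 + (⅑)*(-19/16) = 3 - 19/144 = 413/144 ≈ 2.8681)
34*u - 7 = 34*(413/144) - 7 = 7021/72 - 7 = 6517/72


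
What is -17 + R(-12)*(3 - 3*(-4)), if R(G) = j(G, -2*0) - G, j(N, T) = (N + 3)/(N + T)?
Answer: 697/4 ≈ 174.25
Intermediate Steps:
j(N, T) = (3 + N)/(N + T)
R(G) = -G + (3 + G)/G (R(G) = (3 + G)/(G - 2*0) - G = (3 + G)/(G + 0) - G = (3 + G)/G - G = -G + (3 + G)/G)
-17 + R(-12)*(3 - 3*(-4)) = -17 + (1 - 1*(-12) + 3/(-12))*(3 - 3*(-4)) = -17 + (1 + 12 + 3*(-1/12))*(3 + 12) = -17 + (1 + 12 - ¼)*15 = -17 + (51/4)*15 = -17 + 765/4 = 697/4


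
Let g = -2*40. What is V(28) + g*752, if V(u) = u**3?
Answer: -38208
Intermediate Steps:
g = -80
V(28) + g*752 = 28**3 - 80*752 = 21952 - 60160 = -38208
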